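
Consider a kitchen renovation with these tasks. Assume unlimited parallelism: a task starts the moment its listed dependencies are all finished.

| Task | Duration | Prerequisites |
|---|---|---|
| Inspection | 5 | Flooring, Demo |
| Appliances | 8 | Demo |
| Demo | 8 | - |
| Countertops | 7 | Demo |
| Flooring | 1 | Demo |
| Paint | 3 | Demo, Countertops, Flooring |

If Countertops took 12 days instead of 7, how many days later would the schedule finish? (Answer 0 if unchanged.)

Baseline: Demo→Countertops→Paint = 8+7+3 = 18 → 18 days.
Since Countertops is critical, the +5 change carries straight to that chain (now 23 days).
No other chain overtakes it, so the finish is 23 days.
Change in finish: 23 − 18 = +5 days.

5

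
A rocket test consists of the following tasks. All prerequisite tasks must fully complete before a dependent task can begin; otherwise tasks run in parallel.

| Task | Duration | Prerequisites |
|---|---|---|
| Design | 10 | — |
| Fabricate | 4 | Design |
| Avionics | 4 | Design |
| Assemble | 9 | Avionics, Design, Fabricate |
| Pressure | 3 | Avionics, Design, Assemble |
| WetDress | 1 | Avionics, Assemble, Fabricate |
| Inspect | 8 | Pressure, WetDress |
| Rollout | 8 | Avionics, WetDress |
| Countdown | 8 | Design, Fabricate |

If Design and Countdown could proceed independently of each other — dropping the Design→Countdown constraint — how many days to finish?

34

With the dependency in place, Design→Fabricate→Assemble→Pressure→Inspect = 10+4+9+3+8 = 34 sets the finish at 34 days.
Dropping Design→Countdown doesn't change Countdown's earliest start (14); another predecessor still binds.
The longest chain is now Design→Fabricate→Assemble→Pressure→Inspect = 10+4+9+3+8 = 34, so the plan takes 34 days.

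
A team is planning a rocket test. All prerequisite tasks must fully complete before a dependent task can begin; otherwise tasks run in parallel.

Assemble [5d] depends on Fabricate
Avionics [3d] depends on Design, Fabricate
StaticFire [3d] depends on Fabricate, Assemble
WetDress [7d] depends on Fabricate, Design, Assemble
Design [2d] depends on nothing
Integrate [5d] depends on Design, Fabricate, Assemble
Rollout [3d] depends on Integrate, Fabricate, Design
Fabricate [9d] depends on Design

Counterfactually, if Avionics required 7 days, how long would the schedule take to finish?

Baseline: Design→Fabricate→Assemble→Integrate→Rollout = 2+9+5+5+3 = 24 → 24 days.
The longest path through Avionics is only 14 days, so Avionics has float 10.
The critical path is still Design→Fabricate→Assemble→Integrate→Rollout; finish is now 24 days.

24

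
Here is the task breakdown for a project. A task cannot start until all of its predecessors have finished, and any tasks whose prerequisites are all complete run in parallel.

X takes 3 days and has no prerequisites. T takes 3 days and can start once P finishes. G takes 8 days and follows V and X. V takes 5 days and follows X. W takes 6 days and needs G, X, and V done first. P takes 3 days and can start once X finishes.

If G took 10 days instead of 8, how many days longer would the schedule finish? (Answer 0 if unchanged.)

As given, the longest chain is X→V→G→W = 3+5+8+6 = 22, so the finish is 22 days.
G is on the critical path; changing it to 10 makes that path 24 days.
The critical path is still X→V→G→W; finish is now 24 days.
Change in finish: 24 − 22 = +2 days.

2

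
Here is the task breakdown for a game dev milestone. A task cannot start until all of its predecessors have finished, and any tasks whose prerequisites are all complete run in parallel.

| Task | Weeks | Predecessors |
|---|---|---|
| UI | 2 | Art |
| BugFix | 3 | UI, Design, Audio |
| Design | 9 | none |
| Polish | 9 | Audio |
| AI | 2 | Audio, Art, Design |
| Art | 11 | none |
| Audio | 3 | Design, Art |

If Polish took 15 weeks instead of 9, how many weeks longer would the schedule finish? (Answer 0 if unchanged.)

6

The binding path is Art→Audio→Polish = 11+3+9 = 23; finish at 23 weeks.
Polish lies on that path, so at 15 weeks the path becomes 29 weeks.
That remains the longest chain; total 29 weeks.
Change in finish: 29 − 23 = +6 weeks.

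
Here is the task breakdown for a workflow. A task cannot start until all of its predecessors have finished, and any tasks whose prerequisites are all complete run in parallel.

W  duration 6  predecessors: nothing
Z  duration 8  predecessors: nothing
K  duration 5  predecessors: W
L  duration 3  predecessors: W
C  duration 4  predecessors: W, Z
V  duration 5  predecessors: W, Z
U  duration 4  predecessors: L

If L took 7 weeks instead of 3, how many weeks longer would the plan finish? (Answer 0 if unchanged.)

The binding path is W→L→U = 6+3+4 = 13; finish at 13 weeks.
L lies on that path, so at 7 weeks the path becomes 17 weeks.
The critical path is still W→L→U; finish is now 17 weeks.
Change in finish: 17 − 13 = +4 weeks.

4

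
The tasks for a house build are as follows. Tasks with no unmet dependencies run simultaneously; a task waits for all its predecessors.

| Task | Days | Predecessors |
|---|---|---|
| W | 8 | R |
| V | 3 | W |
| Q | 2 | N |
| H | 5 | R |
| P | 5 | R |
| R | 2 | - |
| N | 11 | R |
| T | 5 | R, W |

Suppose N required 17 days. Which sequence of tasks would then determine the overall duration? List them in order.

R, N, Q

Baseline: R→N→Q = 2+11+2 = 15 → 15 days.
N lies on that path, so at 17 days the path becomes 21 days.
That remains the longest chain; total 21 days.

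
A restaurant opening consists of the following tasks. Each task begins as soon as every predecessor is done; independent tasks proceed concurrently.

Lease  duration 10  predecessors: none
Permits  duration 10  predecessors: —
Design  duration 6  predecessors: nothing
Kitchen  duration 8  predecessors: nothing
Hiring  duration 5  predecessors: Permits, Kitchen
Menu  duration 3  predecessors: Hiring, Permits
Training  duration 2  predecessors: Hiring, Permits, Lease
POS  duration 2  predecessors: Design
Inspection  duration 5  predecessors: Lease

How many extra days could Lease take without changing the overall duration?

3

Permits→Hiring→Menu = 10+5+3 = 18 sets the makespan at 18 days.
Longest path through Lease: 15 days (earliest finish 10, latest finish 13).
So Lease can slip 13 − 10 = 3 days.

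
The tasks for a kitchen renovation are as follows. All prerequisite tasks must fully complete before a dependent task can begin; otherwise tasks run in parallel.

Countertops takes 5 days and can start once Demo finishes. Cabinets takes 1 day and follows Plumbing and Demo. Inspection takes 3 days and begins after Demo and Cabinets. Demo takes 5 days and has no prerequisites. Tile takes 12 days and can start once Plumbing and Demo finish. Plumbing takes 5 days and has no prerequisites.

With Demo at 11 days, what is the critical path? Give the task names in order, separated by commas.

As given, the longest chain is Demo→Tile = 5+12 = 17, so the finish is 17 days.
Demo lies on that path, so at 11 days the path becomes 23 days.
The critical path is still Demo→Tile; finish is now 23 days.

Demo, Tile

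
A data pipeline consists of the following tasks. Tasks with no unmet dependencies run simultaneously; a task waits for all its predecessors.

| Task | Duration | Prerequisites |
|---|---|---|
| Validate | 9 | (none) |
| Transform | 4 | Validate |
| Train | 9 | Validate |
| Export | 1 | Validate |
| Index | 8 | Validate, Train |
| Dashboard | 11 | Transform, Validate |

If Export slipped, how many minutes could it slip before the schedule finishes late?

The longest chain is Validate→Train→Index = 9+9+8 = 26; overall finish 26 minutes.
Export finishes as early as 10 and must finish by 26.
So Export can slip 26 − 10 = 16 minutes.

16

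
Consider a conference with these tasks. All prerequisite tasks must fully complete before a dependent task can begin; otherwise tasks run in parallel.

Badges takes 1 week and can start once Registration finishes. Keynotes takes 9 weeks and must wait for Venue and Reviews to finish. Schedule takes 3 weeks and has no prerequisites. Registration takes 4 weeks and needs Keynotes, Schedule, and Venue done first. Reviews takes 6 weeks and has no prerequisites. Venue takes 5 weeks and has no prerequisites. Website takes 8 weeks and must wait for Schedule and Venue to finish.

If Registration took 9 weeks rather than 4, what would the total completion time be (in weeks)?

Baseline: Reviews→Keynotes→Registration→Badges = 6+9+4+1 = 20 → 20 weeks.
Registration lies on that path, so at 9 weeks the path becomes 25 weeks.
No other chain overtakes it, so the finish is 25 weeks.

25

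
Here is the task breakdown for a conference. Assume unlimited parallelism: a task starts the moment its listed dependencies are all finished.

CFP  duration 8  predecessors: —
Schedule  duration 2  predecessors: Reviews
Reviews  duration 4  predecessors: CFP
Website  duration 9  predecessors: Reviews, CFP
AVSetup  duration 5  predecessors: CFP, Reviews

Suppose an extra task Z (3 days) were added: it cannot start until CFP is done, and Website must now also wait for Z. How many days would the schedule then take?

Originally the schedule takes 21 days.
With Z inserted, Website now waits for max(Reviews, CFP, Z).
New critical path: CFP→Reviews→Website = 8+4+9 = 21 ⇒ 21 days.

21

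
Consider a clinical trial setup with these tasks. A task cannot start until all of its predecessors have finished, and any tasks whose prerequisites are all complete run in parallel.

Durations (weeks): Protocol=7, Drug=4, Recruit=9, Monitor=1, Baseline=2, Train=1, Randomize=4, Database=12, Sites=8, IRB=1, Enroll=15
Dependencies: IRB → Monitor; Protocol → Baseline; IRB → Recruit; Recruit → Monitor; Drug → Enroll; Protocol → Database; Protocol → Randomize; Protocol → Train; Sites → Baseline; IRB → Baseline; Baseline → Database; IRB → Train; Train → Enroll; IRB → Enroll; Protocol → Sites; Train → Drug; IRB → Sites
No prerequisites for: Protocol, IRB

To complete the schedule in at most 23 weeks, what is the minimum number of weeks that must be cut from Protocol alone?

Current finish: 29 weeks; target: 23.
Protocol is on every critical path, so each week cut from Protocol cuts the finish by one (this holds down to a finish of 23).
Need 29 − 23 = 6 weeks off Protocol → Protocol becomes 1 week, finish becomes 23.

6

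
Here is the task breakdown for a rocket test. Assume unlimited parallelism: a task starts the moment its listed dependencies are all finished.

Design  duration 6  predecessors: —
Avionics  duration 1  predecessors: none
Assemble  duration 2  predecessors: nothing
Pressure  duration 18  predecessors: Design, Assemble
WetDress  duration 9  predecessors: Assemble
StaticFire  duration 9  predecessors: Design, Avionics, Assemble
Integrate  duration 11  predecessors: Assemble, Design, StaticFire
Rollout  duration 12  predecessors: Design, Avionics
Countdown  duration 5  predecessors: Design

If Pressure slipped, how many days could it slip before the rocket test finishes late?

Critical path: Design→StaticFire→Integrate = 6+9+11 = 26, so the finish is 26 days.
Pressure finishes as early as 24 and must finish by 26.
Float = 26 − 24 = 2.

2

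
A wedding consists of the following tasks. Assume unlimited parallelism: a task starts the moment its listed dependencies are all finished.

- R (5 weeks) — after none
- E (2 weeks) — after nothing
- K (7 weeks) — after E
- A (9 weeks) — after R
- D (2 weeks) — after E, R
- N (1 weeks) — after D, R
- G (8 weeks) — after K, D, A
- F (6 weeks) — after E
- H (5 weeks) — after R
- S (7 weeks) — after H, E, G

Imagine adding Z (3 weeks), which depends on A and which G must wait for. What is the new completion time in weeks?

32

Originally the schedule takes 29 weeks.
With Z inserted, G now waits for max(K, D, A, Z).
New critical path: R→A→Z→G→S = 5+9+3+8+7 = 32 ⇒ 32 weeks.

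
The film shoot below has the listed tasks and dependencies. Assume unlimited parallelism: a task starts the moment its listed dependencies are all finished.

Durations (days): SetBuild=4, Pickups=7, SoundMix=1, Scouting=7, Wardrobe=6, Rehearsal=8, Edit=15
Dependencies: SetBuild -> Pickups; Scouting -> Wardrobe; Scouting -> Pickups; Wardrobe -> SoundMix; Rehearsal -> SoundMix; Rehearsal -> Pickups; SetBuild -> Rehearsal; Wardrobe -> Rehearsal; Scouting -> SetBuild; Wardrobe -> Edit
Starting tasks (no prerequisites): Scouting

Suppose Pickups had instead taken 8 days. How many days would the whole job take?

29

As given, the longest chain is Scouting→Wardrobe→Rehearsal→Pickups = 7+6+8+7 = 28, so the finish is 28 days.
Pickups lies on that path, so at 8 days the path becomes 29 days.
The critical path is still Scouting→Wardrobe→Rehearsal→Pickups; finish is now 29 days.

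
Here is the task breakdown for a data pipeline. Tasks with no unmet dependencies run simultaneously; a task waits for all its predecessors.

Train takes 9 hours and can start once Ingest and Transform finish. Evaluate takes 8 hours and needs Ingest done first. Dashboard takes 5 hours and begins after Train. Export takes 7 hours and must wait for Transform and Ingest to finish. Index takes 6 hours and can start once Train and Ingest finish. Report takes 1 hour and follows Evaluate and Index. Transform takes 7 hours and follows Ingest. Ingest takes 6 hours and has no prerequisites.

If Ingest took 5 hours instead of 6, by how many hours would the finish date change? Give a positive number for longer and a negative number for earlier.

-1

Actual critical path: Ingest→Transform→Train→Index→Report = 6+7+9+6+1 = 29 ⇒ 29 hours.
Ingest is on the critical path; changing it to 5 makes that path 28 hours.
No other chain overtakes it, so the finish is 28 hours.
Change in finish: 28 − 29 = -1 hours.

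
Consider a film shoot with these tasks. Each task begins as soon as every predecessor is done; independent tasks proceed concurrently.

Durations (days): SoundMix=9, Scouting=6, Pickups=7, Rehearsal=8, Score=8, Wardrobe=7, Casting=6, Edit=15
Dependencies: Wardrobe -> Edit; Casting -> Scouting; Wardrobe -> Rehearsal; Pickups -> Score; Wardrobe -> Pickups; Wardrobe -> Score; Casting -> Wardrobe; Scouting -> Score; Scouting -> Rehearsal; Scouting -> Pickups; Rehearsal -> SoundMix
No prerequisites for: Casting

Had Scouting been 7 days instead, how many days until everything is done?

30

As given, the longest chain is Casting→Wardrobe→Rehearsal→SoundMix = 6+7+8+9 = 30, so the finish is 30 days.
Scouting is off the critical path — its longest chain is 29 days, giving 1 of slack.
Now Casting→Scouting→Rehearsal→SoundMix = 6+7+8+9 = 30 is longest, so the finish becomes 30 days.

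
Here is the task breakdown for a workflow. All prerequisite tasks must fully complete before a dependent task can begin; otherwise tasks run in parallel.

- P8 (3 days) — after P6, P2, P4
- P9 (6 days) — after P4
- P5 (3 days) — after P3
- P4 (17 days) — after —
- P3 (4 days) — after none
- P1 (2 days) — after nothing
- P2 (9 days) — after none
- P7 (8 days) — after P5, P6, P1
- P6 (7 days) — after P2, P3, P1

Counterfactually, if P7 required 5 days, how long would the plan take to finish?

23

Actual critical path: P2→P6→P7 = 9+7+8 = 24 ⇒ 24 days.
P7 is on the critical path; changing it to 5 makes that path 21 days.
The binding chain switches to P4→P9 = 17+6 = 23; finish 23 days.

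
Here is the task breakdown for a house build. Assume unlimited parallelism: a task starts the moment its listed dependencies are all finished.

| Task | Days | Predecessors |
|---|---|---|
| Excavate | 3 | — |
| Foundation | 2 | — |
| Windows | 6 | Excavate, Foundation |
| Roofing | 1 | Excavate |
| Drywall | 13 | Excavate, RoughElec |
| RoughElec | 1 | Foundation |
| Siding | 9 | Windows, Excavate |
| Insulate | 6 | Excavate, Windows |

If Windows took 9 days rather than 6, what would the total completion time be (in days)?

Baseline: Excavate→Windows→Siding = 3+6+9 = 18 → 18 days.
Since Windows is critical, the +3 change carries straight to that chain (now 21 days).
The critical path is still Excavate→Windows→Siding; finish is now 21 days.

21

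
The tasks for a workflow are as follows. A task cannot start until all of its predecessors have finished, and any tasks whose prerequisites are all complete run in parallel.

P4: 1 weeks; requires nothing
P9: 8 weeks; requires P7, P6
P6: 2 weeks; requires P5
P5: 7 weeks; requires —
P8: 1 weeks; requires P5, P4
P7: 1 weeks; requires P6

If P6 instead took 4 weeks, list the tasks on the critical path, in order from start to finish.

P5, P6, P7, P9

The binding path is P5→P6→P7→P9 = 7+2+1+8 = 18; finish at 18 weeks.
Since P6 is critical, the +2 change carries straight to that chain (now 20 weeks).
That remains the longest chain; total 20 weeks.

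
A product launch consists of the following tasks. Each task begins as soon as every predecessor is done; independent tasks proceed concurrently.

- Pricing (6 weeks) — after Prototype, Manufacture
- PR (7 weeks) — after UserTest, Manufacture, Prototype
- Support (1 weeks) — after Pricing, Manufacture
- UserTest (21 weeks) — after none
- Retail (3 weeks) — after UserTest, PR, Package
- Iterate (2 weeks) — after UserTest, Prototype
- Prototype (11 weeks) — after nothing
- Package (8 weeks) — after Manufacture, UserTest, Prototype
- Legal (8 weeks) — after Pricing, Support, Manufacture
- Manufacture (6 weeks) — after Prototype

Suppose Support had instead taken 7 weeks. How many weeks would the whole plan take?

38

The binding path is Prototype→Manufacture→Pricing→Support→Legal = 11+6+6+1+8 = 32; finish at 32 weeks.
Support lies on that path, so at 7 weeks the path becomes 38 weeks.
The critical path is still Prototype→Manufacture→Pricing→Support→Legal; finish is now 38 weeks.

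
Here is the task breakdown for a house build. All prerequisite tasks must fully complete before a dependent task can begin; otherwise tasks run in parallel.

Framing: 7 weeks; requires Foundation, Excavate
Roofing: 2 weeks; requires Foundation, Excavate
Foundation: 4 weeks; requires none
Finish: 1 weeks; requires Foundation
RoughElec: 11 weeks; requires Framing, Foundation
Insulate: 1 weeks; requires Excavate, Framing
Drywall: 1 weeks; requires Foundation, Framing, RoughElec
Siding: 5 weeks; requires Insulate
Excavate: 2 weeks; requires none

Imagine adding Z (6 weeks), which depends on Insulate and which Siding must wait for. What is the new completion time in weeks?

Originally the project takes 23 weeks.
With Z inserted, Siding now waits for max(Insulate, Z).
New critical path: Foundation→Framing→RoughElec→Drywall = 4+7+11+1 = 23 ⇒ 23 weeks.

23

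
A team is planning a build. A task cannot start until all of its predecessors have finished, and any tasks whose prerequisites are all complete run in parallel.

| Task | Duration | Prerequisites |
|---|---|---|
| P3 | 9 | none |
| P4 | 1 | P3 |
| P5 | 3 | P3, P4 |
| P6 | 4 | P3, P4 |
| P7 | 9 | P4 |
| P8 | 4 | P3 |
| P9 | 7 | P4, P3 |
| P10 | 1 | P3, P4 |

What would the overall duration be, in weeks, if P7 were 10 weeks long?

The binding path is P3→P4→P7 = 9+1+9 = 19; finish at 19 weeks.
P7 is on the critical path; changing it to 10 makes that path 20 weeks.
That remains the longest chain; total 20 weeks.

20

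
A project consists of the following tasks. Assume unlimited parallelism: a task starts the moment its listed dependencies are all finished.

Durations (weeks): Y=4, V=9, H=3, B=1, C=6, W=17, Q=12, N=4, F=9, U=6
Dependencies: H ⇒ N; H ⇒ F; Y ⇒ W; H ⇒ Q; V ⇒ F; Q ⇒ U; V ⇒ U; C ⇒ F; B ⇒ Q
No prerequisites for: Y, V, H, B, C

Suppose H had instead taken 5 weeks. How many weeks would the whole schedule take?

23

Actual critical path: H→Q→U = 3+12+6 = 21 ⇒ 21 weeks.
H is on the critical path; changing it to 5 makes that path 23 weeks.
No other chain overtakes it, so the finish is 23 weeks.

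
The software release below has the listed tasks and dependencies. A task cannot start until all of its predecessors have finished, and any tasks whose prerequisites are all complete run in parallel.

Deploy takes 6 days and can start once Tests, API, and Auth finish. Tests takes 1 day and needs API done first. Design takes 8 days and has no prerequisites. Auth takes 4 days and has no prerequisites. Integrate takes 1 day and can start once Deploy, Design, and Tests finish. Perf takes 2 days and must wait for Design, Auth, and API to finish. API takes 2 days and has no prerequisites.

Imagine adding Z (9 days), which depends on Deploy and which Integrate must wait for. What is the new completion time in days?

Originally the job takes 11 days.
With Z inserted, Integrate now waits for max(Deploy, Design, Tests, Z).
New critical path: Auth→Deploy→Z→Integrate = 4+6+9+1 = 20 ⇒ 20 days.

20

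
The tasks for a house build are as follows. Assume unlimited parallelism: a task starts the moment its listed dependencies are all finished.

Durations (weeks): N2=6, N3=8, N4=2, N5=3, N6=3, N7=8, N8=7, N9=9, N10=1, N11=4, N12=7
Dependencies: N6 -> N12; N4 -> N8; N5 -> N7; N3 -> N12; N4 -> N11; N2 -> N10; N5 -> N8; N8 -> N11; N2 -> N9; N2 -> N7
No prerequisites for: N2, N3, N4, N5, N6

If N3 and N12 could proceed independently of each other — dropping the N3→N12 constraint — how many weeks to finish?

With the dependency in place, N2→N9 = 6+9 = 15 sets the finish at 15 weeks.
Without N3→N12, N12's earliest start moves from 8 to 3.
New critical path: N2→N9 = 6+9 = 15 ⇒ 15 weeks.

15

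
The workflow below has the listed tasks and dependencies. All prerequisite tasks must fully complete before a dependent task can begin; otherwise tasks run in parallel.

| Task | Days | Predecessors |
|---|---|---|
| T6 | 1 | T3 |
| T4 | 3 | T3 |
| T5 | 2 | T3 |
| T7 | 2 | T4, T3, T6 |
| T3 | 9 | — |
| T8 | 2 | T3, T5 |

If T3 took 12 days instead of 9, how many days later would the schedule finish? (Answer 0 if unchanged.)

Baseline: T3→T4→T7 = 9+3+2 = 14 → 14 days.
T3 lies on that path, so at 12 days the path becomes 17 days.
The critical path is still T3→T4→T7; finish is now 17 days.
Change in finish: 17 − 14 = +3 days.

3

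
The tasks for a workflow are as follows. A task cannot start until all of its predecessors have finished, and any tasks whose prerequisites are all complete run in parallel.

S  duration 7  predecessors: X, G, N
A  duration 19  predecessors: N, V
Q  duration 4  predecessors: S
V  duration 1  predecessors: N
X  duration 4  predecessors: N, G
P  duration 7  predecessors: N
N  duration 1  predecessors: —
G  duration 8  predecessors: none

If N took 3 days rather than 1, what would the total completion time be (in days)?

The binding path is G→X→S→Q = 8+4+7+4 = 23; finish at 23 days.
N is off the critical path — its longest chain is 21 days, giving 2 of slack.
New critical path: N→V→A = 3+1+19 = 23 ⇒ 23 days.

23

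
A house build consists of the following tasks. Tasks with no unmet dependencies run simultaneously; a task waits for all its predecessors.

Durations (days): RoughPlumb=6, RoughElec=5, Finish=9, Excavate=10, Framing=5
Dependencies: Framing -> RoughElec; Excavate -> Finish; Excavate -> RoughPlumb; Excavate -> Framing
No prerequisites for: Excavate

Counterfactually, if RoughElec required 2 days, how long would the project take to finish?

As given, the longest chain is Excavate→Framing→RoughElec = 10+5+5 = 20, so the finish is 20 days.
RoughElec is on the critical path; changing it to 2 makes that path 17 days.
Now Excavate→Finish = 10+9 = 19 is longest, so the finish becomes 19 days.

19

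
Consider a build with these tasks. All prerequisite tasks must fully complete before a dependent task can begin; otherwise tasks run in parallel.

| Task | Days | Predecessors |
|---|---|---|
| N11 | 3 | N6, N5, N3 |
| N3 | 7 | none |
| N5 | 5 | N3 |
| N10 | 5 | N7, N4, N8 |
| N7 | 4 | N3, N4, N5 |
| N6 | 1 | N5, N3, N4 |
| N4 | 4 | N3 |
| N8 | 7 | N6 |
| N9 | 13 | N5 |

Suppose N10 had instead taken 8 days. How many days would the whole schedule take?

28

Critical path before the change: N3→N5→N6→N8→N10 = 7+5+1+7+5 = 25 giving 25 days.
N10 is on the critical path; changing it to 8 makes that path 28 days.
No other chain overtakes it, so the finish is 28 days.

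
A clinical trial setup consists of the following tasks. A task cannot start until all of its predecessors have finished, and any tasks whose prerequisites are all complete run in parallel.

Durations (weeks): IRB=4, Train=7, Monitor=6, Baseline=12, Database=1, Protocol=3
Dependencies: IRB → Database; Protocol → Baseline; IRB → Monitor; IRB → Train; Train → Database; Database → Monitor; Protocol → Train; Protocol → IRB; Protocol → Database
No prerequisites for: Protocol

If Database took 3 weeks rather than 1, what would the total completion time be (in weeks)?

23

Baseline: Protocol→IRB→Train→Database→Monitor = 3+4+7+1+6 = 21 → 21 weeks.
Database lies on that path, so at 3 weeks the path becomes 23 weeks.
The critical path is still Protocol→IRB→Train→Database→Monitor; finish is now 23 weeks.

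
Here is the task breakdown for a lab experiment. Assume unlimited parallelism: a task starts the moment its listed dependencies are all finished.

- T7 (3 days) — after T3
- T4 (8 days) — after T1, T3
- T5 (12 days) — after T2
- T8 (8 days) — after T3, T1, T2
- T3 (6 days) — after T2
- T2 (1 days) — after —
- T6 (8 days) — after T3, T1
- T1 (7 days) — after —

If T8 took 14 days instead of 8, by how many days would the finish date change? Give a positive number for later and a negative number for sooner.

6

Critical path before the change: T2→T3→T8 = 1+6+8 = 15 giving 15 days.
T8 is on the critical path; changing it to 14 makes that path 21 days.
New critical path: T1→T8 = 7+14 = 21 ⇒ 21 days.
Change in finish: 21 − 15 = +6 days.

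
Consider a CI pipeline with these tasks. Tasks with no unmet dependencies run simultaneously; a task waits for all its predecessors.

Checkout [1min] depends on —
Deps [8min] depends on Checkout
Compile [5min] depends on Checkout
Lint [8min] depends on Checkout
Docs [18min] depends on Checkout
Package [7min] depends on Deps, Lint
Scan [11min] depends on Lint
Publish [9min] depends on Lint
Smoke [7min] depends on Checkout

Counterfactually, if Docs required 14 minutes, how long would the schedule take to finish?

20

Baseline: Checkout→Lint→Scan = 1+8+11 = 20 → 20 minutes.
Docs has 1 minute of float (longest path through it is 19).
That remains the longest chain; total 20 minutes.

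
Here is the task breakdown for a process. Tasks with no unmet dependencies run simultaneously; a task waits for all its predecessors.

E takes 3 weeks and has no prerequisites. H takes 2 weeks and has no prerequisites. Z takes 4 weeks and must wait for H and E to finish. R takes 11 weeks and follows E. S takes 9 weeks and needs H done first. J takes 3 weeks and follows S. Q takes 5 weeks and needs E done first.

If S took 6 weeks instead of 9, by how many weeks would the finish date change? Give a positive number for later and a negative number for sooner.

As given, the longest chain is H→S→J = 2+9+3 = 14, so the finish is 14 weeks.
S is on the critical path; changing it to 6 makes that path 11 weeks.
The binding chain switches to E→R = 3+11 = 14; finish 14 weeks.
Change in finish: 14 − 14 = +0 weeks.

0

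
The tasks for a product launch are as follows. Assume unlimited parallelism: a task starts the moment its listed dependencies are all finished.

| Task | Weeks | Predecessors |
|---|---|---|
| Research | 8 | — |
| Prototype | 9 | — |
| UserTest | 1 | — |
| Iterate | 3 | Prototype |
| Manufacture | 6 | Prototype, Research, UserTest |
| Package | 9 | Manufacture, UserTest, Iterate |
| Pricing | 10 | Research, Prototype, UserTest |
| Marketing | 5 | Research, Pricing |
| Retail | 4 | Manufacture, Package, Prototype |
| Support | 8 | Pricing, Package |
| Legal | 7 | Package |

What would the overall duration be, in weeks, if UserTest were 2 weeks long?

32

Critical path before the change: Prototype→Manufacture→Package→Support = 9+6+9+8 = 32 giving 32 weeks.
UserTest has 8 weeks of float (longest path through it is 24).
No other chain overtakes it, so the finish is 32 weeks.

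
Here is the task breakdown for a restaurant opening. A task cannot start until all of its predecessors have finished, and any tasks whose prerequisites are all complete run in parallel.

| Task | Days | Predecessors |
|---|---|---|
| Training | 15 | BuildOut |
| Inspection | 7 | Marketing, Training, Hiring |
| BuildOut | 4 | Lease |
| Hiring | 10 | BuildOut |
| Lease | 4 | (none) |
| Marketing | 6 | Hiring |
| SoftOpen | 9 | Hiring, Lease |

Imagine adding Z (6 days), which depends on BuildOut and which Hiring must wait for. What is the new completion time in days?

Originally the job takes 31 days.
With Z inserted, Hiring now waits for max(BuildOut, Z).
New critical path: Lease→BuildOut→Z→Hiring→Marketing→Inspection = 4+4+6+10+6+7 = 37 ⇒ 37 days.

37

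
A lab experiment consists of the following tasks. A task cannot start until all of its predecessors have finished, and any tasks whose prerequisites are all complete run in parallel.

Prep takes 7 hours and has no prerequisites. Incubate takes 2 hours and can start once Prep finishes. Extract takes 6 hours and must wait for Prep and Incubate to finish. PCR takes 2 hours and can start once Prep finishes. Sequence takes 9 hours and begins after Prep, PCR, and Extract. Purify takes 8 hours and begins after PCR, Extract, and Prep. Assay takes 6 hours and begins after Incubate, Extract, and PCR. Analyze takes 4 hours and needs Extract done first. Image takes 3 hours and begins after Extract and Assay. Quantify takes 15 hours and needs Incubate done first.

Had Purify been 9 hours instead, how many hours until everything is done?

Actual critical path: Prep→Incubate→Extract→Sequence = 7+2+6+9 = 24 ⇒ 24 hours.
Purify has 1 hour of float (longest path through it is 23).
That remains the longest chain; total 24 hours.

24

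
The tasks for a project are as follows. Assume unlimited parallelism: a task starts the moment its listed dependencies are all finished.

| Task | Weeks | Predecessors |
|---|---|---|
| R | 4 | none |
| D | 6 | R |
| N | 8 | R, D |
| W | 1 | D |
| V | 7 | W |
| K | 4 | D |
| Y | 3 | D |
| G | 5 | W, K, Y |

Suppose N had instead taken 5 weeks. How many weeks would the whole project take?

19

The binding path is R→D→K→G = 4+6+4+5 = 19; finish at 19 weeks.
The longest path through N is only 18 weeks, so N has float 1.
The critical path is still R→D→K→G; finish is now 19 weeks.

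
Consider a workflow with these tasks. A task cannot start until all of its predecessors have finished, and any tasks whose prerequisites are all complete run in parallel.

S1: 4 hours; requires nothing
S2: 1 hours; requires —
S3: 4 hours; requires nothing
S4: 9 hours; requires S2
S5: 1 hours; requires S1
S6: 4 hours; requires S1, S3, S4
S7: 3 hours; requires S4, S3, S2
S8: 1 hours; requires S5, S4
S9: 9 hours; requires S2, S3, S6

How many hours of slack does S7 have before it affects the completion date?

10

The longest chain is S2→S4→S6→S9 = 1+9+4+9 = 23; overall finish 23 hours.
Longest path through S7: 13 hours (earliest finish 13, latest finish 23).
So S7 can slip 23 − 13 = 10 hours.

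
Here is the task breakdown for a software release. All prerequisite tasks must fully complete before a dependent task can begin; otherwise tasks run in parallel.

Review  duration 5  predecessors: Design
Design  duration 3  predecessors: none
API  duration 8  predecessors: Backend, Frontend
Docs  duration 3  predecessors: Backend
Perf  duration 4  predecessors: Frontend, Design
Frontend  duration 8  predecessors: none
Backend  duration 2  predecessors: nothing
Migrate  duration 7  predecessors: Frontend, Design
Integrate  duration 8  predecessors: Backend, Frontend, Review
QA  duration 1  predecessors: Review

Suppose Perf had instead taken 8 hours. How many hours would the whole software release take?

16

As given, the longest chain is Design→Review→Integrate = 3+5+8 = 16, so the finish is 16 hours.
The longest path through Perf is only 12 hours, so Perf has float 4.
No other chain overtakes it, so the finish is 16 hours.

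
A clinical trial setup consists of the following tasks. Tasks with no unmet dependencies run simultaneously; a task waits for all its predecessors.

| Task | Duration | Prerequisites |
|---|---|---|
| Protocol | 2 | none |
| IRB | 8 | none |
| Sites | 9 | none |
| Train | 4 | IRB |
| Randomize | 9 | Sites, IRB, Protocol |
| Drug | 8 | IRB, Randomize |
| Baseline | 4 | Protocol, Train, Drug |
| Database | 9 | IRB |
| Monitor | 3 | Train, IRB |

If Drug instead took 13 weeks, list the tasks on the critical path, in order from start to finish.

Sites, Randomize, Drug, Baseline

Critical path before the change: Sites→Randomize→Drug→Baseline = 9+9+8+4 = 30 giving 30 weeks.
Drug lies on that path, so at 13 weeks the path becomes 35 weeks.
The critical path is still Sites→Randomize→Drug→Baseline; finish is now 35 weeks.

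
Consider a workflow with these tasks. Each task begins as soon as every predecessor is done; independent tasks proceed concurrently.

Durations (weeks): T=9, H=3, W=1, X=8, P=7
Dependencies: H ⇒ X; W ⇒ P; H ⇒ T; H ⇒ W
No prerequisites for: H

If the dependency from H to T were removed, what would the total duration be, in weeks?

Before: longest chain H→T = 3+9 = 12, finish 12.
Without H→T, T's earliest start moves from 3 to 0.
New critical path: H→W→P = 3+1+7 = 11 ⇒ 11 weeks.

11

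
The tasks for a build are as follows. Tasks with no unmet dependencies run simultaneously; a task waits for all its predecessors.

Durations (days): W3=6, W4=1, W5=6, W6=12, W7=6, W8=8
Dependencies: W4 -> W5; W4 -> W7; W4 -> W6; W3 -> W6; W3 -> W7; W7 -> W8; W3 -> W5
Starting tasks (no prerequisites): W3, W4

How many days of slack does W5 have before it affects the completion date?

8

The longest chain is W3→W7→W8 = 6+6+8 = 20; overall finish 20 days.
W5 finishes as early as 12 and must finish by 20.
So W5 can slip 20 − 12 = 8 days.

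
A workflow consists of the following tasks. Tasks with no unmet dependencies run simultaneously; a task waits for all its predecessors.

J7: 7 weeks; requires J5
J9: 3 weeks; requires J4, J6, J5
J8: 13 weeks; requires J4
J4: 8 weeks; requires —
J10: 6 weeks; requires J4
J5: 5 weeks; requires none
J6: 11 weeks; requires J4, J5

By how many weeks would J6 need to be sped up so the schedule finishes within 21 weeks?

1

Current finish: 22 weeks; target: 21.
J6 is on every critical path, so each week cut from J6 cuts the finish by one (this holds down to a finish of 21).
Need 22 − 21 = 1 week off J6 → J6 becomes 10 weeks, finish becomes 21.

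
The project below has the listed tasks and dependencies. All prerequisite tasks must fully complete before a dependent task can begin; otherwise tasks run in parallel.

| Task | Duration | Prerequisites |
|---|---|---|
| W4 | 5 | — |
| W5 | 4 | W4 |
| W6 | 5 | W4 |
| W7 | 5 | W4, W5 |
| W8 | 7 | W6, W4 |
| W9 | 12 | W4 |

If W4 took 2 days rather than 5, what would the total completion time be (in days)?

14

Actual critical path: W4→W6→W8 = 5+5+7 = 17 ⇒ 17 days.
W4 lies on that path, so at 2 days the path becomes 14 days.
The critical path is still W4→W6→W8; finish is now 14 days.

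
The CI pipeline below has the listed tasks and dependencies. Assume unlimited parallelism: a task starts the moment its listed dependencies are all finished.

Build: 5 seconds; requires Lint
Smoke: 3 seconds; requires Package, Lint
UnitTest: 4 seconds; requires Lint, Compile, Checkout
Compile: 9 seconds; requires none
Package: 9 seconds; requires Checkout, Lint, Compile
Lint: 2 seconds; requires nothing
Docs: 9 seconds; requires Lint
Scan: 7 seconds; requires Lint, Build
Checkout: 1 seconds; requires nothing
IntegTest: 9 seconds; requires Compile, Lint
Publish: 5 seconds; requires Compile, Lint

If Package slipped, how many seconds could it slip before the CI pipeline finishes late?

Compile→Package→Smoke = 9+9+3 = 21 sets the makespan at 21 seconds.
Longest path through Package: 21 seconds (earliest finish 18, latest finish 18).
Float = 21 − 21 = 0.

0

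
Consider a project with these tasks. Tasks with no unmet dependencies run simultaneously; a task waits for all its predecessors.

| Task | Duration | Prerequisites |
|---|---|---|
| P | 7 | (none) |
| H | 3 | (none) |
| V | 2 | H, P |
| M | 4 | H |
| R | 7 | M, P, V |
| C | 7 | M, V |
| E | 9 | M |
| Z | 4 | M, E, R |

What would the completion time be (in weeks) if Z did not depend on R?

Before: longest chain P→V→R→Z = 7+2+7+4 = 20, finish 20.
Dropping R→Z doesn't change Z's earliest start (16); another predecessor still binds.
After: H→M→E→Z = 3+4+9+4 = 20 → 20 weeks.

20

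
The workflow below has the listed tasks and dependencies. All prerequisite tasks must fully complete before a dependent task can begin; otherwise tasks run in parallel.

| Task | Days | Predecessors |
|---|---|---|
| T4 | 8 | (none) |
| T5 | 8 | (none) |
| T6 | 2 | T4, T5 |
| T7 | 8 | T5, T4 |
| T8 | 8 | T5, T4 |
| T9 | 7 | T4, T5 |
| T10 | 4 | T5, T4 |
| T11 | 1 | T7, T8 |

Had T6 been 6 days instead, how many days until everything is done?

17

The binding path is T4→T7→T11 = 8+8+1 = 17; finish at 17 days.
The longest path through T6 is only 10 days, so T6 has float 7.
That remains the longest chain; total 17 days.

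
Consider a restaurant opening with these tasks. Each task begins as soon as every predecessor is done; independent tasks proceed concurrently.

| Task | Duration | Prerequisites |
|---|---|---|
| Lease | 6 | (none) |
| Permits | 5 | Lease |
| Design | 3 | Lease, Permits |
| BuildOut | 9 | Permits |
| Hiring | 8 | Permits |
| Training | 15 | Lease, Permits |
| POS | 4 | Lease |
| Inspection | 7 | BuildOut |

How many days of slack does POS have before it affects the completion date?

Lease→Permits→BuildOut→Inspection = 6+5+9+7 = 27 sets the makespan at 27 days.
POS finishes as early as 10 and must finish by 27.
Slack of POS = 23 − 6 = 17 days.

17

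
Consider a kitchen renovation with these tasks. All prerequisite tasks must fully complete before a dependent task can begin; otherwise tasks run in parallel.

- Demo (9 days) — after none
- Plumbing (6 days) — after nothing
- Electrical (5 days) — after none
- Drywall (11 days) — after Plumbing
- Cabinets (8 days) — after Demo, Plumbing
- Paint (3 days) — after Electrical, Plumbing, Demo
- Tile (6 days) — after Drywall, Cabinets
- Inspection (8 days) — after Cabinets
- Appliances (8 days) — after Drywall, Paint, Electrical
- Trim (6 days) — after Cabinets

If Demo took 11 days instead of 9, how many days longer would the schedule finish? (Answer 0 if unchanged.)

2

Critical path before the change: Demo→Cabinets→Inspection = 9+8+8 = 25 giving 25 days.
Since Demo is critical, the +2 change carries straight to that chain (now 27 days).
That remains the longest chain; total 27 days.
Change in finish: 27 − 25 = +2 days.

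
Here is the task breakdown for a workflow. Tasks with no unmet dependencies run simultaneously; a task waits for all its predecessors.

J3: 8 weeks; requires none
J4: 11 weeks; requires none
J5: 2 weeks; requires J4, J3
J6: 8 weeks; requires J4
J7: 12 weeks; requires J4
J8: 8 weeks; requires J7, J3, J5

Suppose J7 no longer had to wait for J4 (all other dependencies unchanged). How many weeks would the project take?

Before: longest chain J4→J7→J8 = 11+12+8 = 31, finish 31.
Without J4→J7, J7's earliest start moves from 11 to 0.
New critical path: J4→J5→J8 = 11+2+8 = 21 ⇒ 21 weeks.

21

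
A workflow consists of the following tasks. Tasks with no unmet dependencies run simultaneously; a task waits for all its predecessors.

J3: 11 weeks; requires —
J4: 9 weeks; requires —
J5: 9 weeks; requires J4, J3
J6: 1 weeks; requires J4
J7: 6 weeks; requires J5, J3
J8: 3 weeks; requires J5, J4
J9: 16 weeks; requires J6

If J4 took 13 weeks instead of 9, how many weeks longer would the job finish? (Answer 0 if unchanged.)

Critical path before the change: J4→J6→J9 = 9+1+16 = 26 giving 26 weeks.
J4 is on the critical path; changing it to 13 makes that path 30 weeks.
No other chain overtakes it, so the finish is 30 weeks.
Change in finish: 30 − 26 = +4 weeks.

4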